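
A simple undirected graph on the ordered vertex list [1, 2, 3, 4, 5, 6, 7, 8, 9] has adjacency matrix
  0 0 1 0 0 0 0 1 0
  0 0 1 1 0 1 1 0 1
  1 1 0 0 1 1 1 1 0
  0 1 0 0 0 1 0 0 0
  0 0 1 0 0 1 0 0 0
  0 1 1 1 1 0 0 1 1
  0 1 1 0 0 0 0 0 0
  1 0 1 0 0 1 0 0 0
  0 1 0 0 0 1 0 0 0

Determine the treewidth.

2

A width-2 tree decomposition is:
Bags: B1 = {3, 5, 6}  B2 = {2, 3, 6}  B3 = {2, 6, 9}  B4 = {2, 4, 6}  B5 = {3, 6, 8}  B6 = {1, 3, 8}  B7 = {2, 3, 7}
Tree: B1–B2, B2–B3, B2–B4, B1–B5, B5–B6, B2–B7
The largest bag has 3 vertices, giving width 2; this decomposition certifies tw(G) ≤ 2. For the lower bound, the 3 vertices {2, 6, 9} are pairwise adjacent, and any tree decomposition puts a clique entirely inside one bag — forcing width ≥ 2. Combining the bounds, tw(G) = 2.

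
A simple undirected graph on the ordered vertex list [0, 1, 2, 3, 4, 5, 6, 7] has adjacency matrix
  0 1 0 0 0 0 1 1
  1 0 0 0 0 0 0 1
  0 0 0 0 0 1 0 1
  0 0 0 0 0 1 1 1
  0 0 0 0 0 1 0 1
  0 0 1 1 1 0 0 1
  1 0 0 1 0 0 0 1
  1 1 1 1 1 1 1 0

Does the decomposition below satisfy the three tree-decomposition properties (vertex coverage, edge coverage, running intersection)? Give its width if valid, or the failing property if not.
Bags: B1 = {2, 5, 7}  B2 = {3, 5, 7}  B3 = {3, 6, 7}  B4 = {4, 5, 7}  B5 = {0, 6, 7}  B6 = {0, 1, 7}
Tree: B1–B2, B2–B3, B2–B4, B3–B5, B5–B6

Yes; width 2.

Every vertex of G appears in some bag (union = {0, 1, 2, 3, 4, 5, 6, 7}); every edge is covered by a bag; and for each vertex v the set of bags containing v is connected in the bag tree. The decomposition is therefore valid. The largest bag has 3 vertices, so the width is 2.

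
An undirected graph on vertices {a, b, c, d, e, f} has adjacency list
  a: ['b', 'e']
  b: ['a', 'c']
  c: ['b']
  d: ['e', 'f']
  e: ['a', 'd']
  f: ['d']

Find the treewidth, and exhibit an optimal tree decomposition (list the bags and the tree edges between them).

Treewidth 1.
One such decomposition:
Bags: B1 = {b, c}  B2 = {a, b}  B3 = {a, e}  B4 = {d, e}  B5 = {d, f}
Tree: B1–B2, B2–B3, B3–B4, B4–B5

The largest bag has 2 vertices, giving width 1; this decomposition certifies tw(G) ≤ 1. G has an edge, so its treewidth is at least 1. Therefore the treewidth is 1.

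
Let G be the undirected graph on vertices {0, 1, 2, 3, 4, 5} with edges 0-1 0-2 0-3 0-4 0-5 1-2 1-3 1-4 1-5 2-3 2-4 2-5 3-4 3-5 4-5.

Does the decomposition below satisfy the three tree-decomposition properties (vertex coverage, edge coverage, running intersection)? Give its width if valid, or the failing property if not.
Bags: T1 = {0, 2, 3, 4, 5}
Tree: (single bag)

A tree decomposition must satisfy three properties: every vertex lies in some bag; for every edge, both endpoints lie together in some bag; and for every vertex, the bags containing it form a connected subtree. Here vertex 1 appears in no bag, so the decomposition is invalid.

No — vertex 1 appears in no bag.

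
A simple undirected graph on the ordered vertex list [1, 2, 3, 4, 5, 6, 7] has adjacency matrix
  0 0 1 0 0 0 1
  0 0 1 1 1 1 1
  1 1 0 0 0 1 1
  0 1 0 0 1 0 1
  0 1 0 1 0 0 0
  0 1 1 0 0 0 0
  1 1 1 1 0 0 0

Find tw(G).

A width-2 tree decomposition is:
Bags: B1 = {1, 3, 7}  B2 = {2, 3, 7}  B3 = {2, 3, 6}  B4 = {2, 4, 7}  B5 = {2, 4, 5}
Tree: B1–B2, B2–B3, B2–B4, B4–B5
Every bag has size at most 3, so the width is 3 − 1 = 2 and tw(G) ≤ 2. For the lower bound, the 3 vertices {1, 3, 7} are pairwise adjacent, and any tree decomposition puts a clique entirely inside one bag — forcing width ≥ 2. The upper and lower bounds meet at 2, so that is the treewidth.

2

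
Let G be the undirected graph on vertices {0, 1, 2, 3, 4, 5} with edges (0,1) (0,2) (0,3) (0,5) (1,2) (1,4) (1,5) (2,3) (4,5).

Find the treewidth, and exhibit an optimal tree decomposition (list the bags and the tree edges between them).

Each bag holds 3 vertices, so the decomposition has width 2, which upper-bounds the treewidth. Conversely, {0, 1, 2} is a clique of size 3, and the vertices of any clique must share a bag in every tree decomposition; so some bag has ≥ 3 vertices and tw(G) ≥ 2. Hence tw(G) = 2 exactly.

Treewidth 2.
One such decomposition:
Bags: B1 = {0, 1, 2}  B2 = {0, 1, 5}  B3 = {0, 2, 3}  B4 = {1, 4, 5}
Tree: B1–B2, B1–B3, B2–B4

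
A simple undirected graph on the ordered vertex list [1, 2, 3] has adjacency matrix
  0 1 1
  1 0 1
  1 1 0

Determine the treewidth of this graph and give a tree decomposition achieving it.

A single bag containing all 3 vertices is trivially a valid decomposition of width 2. On the other hand G contains the 3-clique {1, 2, 3}. A clique must lie in a single bag of any decomposition, so no decomposition can have width below 2. Hence tw(G) = 2 exactly.

Treewidth 2.
One such decomposition:
Bags: B1 = {1, 2, 3}
Tree: (single bag)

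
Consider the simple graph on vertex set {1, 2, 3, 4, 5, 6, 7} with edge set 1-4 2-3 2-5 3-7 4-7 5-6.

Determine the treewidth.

A width-1 tree decomposition is:
Bags: B1 = {1, 4}  B2 = {4, 7}  B3 = {3, 7}  B4 = {2, 3}  B5 = {2, 5}  B6 = {5, 6}
Tree: B1–B2, B2–B3, B3–B4, B4–B5, B5–B6
Each bag holds 2 vertices, so the decomposition has width 1, which upper-bounds the treewidth. G has an edge, so its treewidth is at least 1. Combining the bounds, tw(G) = 1.

1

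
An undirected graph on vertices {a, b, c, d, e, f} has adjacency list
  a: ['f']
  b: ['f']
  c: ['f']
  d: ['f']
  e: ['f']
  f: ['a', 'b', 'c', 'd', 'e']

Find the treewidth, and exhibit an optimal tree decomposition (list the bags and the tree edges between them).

Treewidth 1.
One such decomposition:
Bags: B1 = {b, f}  B2 = {a, f}  B3 = {c, f}  B4 = {e, f}  B5 = {d, f}
Tree: B1–B2, B2–B3, B3–B4, B1–B5

The largest bag has 2 vertices, giving width 1; this decomposition certifies tw(G) ≤ 1. G has an edge, so its treewidth is at least 1. Hence tw(G) = 1 exactly.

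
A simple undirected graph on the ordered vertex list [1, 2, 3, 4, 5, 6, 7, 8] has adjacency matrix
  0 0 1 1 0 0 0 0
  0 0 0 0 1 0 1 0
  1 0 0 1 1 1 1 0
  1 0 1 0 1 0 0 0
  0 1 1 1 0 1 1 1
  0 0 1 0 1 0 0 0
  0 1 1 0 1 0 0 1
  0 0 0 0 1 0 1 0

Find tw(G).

2

A width-2 tree decomposition is:
Bags: B1 = {1, 3, 4}  B2 = {3, 4, 5}  B3 = {3, 5, 7}  B4 = {5, 7, 8}  B5 = {3, 5, 6}  B6 = {2, 5, 7}
Tree: B1–B2, B2–B3, B3–B4, B2–B5, B4–B6
Every bag has size at most 3, so the width is 3 − 1 = 2 and tw(G) ≤ 2. For the lower bound, the 3 vertices {1, 3, 4} are pairwise adjacent, and any tree decomposition puts a clique entirely inside one bag — forcing width ≥ 2. Therefore the treewidth is 2.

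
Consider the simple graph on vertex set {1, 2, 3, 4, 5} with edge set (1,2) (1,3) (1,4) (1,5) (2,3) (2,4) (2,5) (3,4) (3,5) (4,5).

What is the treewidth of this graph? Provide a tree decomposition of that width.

With just one bag of size 5, the width is 5 − 1 = 4, so tw(G) ≤ 4. On the other hand G contains the 5-clique {1, 2, 3, 4, 5}. A clique must lie in a single bag of any decomposition, so no decomposition can have width below 4. Combining the bounds, tw(G) = 4.

Treewidth 4.
One such decomposition:
Bags: B1 = {1, 2, 3, 4, 5}
Tree: (single bag)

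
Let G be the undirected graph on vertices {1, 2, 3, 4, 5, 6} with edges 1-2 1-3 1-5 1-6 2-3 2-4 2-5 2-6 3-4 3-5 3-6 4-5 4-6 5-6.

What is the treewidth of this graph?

4

A width-4 tree decomposition is:
Bags: B1 = {2, 3, 4, 5, 6}  B2 = {1, 2, 3, 5, 6}
Tree: B1–B2
The largest bag has 5 vertices, giving width 4; this decomposition certifies tw(G) ≤ 4. Conversely, {1, 2, 3, 5, 6} is a clique of size 5, and the vertices of any clique must share a bag in every tree decomposition; so some bag has ≥ 5 vertices and tw(G) ≥ 4. Therefore the treewidth is 4.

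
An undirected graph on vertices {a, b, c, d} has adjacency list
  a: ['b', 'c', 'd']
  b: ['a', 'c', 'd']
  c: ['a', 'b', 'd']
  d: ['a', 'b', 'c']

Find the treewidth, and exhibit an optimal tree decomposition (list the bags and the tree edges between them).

Treewidth 3.
One optimal decomposition is:
Bags: B1 = {a, b, c, d}
Tree: (single bag)

With just one bag of size 4, the width is 4 − 1 = 3, so tw(G) ≤ 3. For the lower bound, the 4 vertices {a, b, c, d} are pairwise adjacent, and any tree decomposition puts a clique entirely inside one bag — forcing width ≥ 3. Therefore the treewidth is 3.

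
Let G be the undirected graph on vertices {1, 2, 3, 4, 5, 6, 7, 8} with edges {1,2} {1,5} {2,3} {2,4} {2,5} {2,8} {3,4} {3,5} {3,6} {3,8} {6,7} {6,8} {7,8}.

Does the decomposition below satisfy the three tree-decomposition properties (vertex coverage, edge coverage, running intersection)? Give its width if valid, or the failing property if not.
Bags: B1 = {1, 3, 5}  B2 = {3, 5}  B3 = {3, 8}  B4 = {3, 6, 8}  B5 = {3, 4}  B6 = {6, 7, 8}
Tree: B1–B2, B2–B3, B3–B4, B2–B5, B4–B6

A tree decomposition must satisfy three properties: every vertex lies in some bag; for every edge, both endpoints lie together in some bag; and for every vertex, the bags containing it form a connected subtree. Here vertex 2 appears in no bag, so the decomposition is invalid.

No — vertex 2 appears in no bag.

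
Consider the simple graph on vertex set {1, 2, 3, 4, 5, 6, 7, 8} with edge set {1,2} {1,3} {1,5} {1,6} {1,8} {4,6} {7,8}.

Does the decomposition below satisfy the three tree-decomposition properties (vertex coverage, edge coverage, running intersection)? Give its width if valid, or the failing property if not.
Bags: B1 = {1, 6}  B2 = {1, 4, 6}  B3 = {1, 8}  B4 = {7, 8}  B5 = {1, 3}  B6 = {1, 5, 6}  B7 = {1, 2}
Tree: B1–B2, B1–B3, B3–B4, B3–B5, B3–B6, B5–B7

A tree decomposition must satisfy three properties: every vertex lies in some bag; for every edge, both endpoints lie together in some bag; and for every vertex, the bags containing it form a connected subtree. Here bags containing vertex 6 are not connected in the tree, so the decomposition is invalid.

No — bags containing vertex 6 are not connected in the tree.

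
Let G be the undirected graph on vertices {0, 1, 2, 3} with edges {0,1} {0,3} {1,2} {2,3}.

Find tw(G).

A width-2 tree decomposition is:
Bags: B1 = {0, 2, 3}  B2 = {0, 1, 2}
Tree: B1–B2
Every bag has size at most 3, so the width is 3 − 1 = 2 and tw(G) ≤ 2. Since 2–3–0–1–2 is a cycle in G, G is not acyclic. Forests are exactly the graphs of treewidth ≤ 1, so tw(G) ≥ 2. Combining the bounds, tw(G) = 2.

2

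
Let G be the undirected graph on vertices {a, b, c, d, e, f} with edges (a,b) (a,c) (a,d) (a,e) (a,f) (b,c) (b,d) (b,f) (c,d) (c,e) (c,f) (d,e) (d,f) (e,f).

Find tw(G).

A width-4 tree decomposition is:
Bags: B1 = {a, b, c, d, f}  B2 = {a, c, d, e, f}
Tree: B1–B2
The largest bag has 5 vertices, giving width 4; this decomposition certifies tw(G) ≤ 4. Conversely, {a, c, d, e, f} is a clique of size 5, and the vertices of any clique must share a bag in every tree decomposition; so some bag has ≥ 5 vertices and tw(G) ≥ 4. Combining the bounds, tw(G) = 4.

4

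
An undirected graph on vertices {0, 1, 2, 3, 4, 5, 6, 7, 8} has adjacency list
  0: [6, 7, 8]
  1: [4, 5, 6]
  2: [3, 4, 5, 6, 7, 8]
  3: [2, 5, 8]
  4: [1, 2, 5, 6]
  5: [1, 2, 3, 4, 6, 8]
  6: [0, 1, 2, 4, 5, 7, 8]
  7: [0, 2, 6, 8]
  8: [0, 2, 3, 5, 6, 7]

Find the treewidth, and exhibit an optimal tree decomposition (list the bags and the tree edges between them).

Treewidth 3.
One optimal decomposition is:
Bags: B1 = {1, 4, 5, 6}  B2 = {2, 4, 5, 6}  B3 = {2, 5, 6, 8}  B4 = {2, 3, 5, 8}  B5 = {2, 6, 7, 8}  B6 = {0, 6, 7, 8}
Tree: B1–B2, B2–B3, B3–B4, B3–B5, B5–B6

Each bag holds 4 vertices, so the decomposition has width 3, which upper-bounds the treewidth. On the other hand G contains the 4-clique {2, 3, 5, 8}. A clique must lie in a single bag of any decomposition, so no decomposition can have width below 3. Hence tw(G) = 3 exactly.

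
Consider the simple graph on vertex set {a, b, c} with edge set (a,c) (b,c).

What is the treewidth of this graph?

A width-1 tree decomposition is:
Bags: B1 = {a, c}  B2 = {b, c}
Tree: B1–B2
Each bag holds 2 vertices, so the decomposition has width 1, which upper-bounds the treewidth. Since G has at least one edge (e.g. c–a), it is not an edgeless graph, so tw(G) ≥ 1. Combining the bounds, tw(G) = 1.

1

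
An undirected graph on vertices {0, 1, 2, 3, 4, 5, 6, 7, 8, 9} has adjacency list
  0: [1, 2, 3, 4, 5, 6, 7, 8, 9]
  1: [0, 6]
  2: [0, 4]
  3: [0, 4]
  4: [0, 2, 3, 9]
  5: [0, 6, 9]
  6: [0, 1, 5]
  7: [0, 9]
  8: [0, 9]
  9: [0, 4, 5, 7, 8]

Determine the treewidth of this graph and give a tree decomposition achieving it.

Treewidth 2.
Bags: B1 = {0, 3, 4}  B2 = {0, 4, 9}  B3 = {0, 8, 9}  B4 = {0, 2, 4}  B5 = {0, 5, 9}  B6 = {0, 7, 9}  B7 = {0, 5, 6}  B8 = {0, 1, 6}
Tree: B1–B2, B2–B3, B2–B4, B2–B5, B2–B6, B5–B7, B7–B8

The largest bag has 3 vertices, giving width 2; this decomposition certifies tw(G) ≤ 2. For the lower bound, the 3 vertices {0, 1, 6} are pairwise adjacent, and any tree decomposition puts a clique entirely inside one bag — forcing width ≥ 2. Combining the bounds, tw(G) = 2.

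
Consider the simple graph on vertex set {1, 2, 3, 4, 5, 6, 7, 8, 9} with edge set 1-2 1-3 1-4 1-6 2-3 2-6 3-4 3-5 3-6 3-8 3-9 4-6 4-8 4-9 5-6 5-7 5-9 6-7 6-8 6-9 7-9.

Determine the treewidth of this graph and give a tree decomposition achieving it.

Each bag holds 4 vertices, so the decomposition has width 3, which upper-bounds the treewidth. On the other hand G contains the 4-clique {1, 2, 3, 6}. A clique must lie in a single bag of any decomposition, so no decomposition can have width below 3. Hence tw(G) = 3 exactly.

Treewidth 3.
Bags: B1 = {3, 4, 6, 9}  B2 = {3, 4, 6, 8}  B3 = {1, 3, 4, 6}  B4 = {1, 2, 3, 6}  B5 = {3, 5, 6, 9}  B6 = {5, 6, 7, 9}
Tree: B1–B2, B1–B3, B3–B4, B1–B5, B5–B6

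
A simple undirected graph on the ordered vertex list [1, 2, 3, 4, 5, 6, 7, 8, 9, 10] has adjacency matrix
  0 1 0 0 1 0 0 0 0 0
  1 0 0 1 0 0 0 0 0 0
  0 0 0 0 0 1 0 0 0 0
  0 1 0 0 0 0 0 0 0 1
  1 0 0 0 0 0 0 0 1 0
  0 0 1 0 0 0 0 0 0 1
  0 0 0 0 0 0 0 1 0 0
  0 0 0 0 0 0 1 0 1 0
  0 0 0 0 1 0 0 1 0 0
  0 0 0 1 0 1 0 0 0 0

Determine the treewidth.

1

A width-1 tree decomposition is:
Bags: B1 = {3, 6}  B2 = {6, 10}  B3 = {4, 10}  B4 = {2, 4}  B5 = {1, 2}  B6 = {1, 5}  B7 = {5, 9}  B8 = {8, 9}  B9 = {7, 8}
Tree: B1–B2, B2–B3, B3–B4, B4–B5, B5–B6, B6–B7, B7–B8, B8–B9
Every bag has size at most 2, so the width is 2 − 1 = 1 and tw(G) ≤ 1. Any graph with an edge has treewidth ≥ 1, and G has the edge 3–6. The upper and lower bounds meet at 1, so that is the treewidth.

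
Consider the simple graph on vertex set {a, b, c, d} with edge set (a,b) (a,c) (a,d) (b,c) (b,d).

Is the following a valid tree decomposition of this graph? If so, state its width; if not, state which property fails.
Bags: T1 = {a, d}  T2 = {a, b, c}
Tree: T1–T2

No — edge (b,d) lies in no bag.

A tree decomposition must satisfy three properties: every vertex lies in some bag; for every edge, both endpoints lie together in some bag; and for every vertex, the bags containing it form a connected subtree. Here edge (b,d) lies in no bag, so the decomposition is invalid.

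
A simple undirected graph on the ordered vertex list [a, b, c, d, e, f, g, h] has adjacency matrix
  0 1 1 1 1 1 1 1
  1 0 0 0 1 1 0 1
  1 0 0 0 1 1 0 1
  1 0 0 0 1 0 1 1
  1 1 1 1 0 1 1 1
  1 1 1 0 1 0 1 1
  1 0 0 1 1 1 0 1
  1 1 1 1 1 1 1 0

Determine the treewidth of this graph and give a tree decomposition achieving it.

Each bag holds 5 vertices, so the decomposition has width 4, which upper-bounds the treewidth. For the lower bound, the 5 vertices {a, d, e, g, h} are pairwise adjacent, and any tree decomposition puts a clique entirely inside one bag — forcing width ≥ 4. The upper and lower bounds meet at 4, so that is the treewidth.

Treewidth 4.
One optimal decomposition is:
Bags: B1 = {a, e, f, g, h}  B2 = {a, c, e, f, h}  B3 = {a, d, e, g, h}  B4 = {a, b, e, f, h}
Tree: B1–B2, B1–B3, B1–B4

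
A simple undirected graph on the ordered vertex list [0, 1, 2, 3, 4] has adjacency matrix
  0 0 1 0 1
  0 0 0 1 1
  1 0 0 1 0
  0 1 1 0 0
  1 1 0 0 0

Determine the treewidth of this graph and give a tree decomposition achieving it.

Every bag has size at most 3, so the width is 3 − 1 = 2 and tw(G) ≤ 2. For the lower bound, G contains the cycle 1–4–0–2–3–1, so G is not a forest; only forests have treewidth ≤ 1, hence tw(G) ≥ 2. Hence tw(G) = 2 exactly.

Treewidth 2.
One optimal decomposition is:
Bags: B1 = {0, 1, 4}  B2 = {0, 1, 2}  B3 = {1, 2, 3}
Tree: B1–B2, B2–B3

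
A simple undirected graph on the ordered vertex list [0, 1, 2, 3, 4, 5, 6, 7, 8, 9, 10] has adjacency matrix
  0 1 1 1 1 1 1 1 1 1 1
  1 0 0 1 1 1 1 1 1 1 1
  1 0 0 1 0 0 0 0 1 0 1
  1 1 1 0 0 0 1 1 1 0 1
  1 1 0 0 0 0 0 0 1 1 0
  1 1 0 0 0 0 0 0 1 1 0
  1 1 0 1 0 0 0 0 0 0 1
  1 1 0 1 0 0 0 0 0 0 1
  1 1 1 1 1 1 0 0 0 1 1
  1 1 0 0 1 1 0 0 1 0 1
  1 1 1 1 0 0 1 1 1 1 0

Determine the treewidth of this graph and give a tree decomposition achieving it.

Treewidth 4.
One such decomposition:
Bags: B1 = {0, 1, 3, 8, 10}  B2 = {0, 1, 3, 6, 10}  B3 = {0, 1, 8, 9, 10}  B4 = {0, 1, 4, 8, 9}  B5 = {0, 1, 3, 7, 10}  B6 = {0, 2, 3, 8, 10}  B7 = {0, 1, 5, 8, 9}
Tree: B1–B2, B1–B3, B3–B4, B1–B5, B1–B6, B4–B7

Each bag holds 5 vertices, so the decomposition has width 4, which upper-bounds the treewidth. For the lower bound, the 5 vertices {0, 1, 8, 9, 10} are pairwise adjacent, and any tree decomposition puts a clique entirely inside one bag — forcing width ≥ 4. Combining the bounds, tw(G) = 4.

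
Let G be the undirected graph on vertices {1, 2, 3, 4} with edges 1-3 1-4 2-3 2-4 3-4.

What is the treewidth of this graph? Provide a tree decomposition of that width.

Treewidth 2.
Bags: B1 = {1, 3, 4}  B2 = {2, 3, 4}
Tree: B1–B2

Each bag holds 3 vertices, so the decomposition has width 2, which upper-bounds the treewidth. On the other hand G contains the 3-clique {1, 3, 4}. A clique must lie in a single bag of any decomposition, so no decomposition can have width below 2. Combining the bounds, tw(G) = 2.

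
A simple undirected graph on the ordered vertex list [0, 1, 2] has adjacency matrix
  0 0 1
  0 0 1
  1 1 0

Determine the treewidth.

1

A width-1 tree decomposition is:
Bags: B1 = {1, 2}  B2 = {0, 2}
Tree: B1–B2
The largest bag has 2 vertices, giving width 1; this decomposition certifies tw(G) ≤ 1. Any graph with an edge has treewidth ≥ 1, and G has the edge 1–2. Combining the bounds, tw(G) = 1.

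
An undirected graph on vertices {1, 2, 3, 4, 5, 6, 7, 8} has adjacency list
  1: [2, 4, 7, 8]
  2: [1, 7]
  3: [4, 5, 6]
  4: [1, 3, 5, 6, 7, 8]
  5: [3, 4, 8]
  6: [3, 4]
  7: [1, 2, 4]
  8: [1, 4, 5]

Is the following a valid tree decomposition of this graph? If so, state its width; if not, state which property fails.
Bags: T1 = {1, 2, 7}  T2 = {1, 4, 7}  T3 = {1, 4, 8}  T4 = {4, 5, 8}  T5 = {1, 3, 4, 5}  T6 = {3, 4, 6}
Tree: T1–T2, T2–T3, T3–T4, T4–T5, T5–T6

No — bags containing vertex 1 are not connected in the tree.

A tree decomposition must satisfy three properties: every vertex lies in some bag; for every edge, both endpoints lie together in some bag; and for every vertex, the bags containing it form a connected subtree. Here bags containing vertex 1 are not connected in the tree, so the decomposition is invalid.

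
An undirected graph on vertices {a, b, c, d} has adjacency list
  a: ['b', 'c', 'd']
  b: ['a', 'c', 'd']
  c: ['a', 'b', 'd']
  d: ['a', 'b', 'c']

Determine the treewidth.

3

A width-3 tree decomposition is:
Bags: B1 = {a, b, c, d}
Tree: (single bag)
A single bag containing all 4 vertices is trivially a valid decomposition of width 3. On the other hand G contains the 4-clique {a, b, c, d}. A clique must lie in a single bag of any decomposition, so no decomposition can have width below 3. Therefore the treewidth is 3.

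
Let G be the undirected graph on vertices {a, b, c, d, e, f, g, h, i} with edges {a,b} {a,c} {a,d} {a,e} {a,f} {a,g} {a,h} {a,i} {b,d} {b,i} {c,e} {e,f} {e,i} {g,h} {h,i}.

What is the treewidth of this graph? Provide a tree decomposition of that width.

The largest bag has 3 vertices, giving width 2; this decomposition certifies tw(G) ≤ 2. On the other hand G contains the 3-clique {a, b, d}. A clique must lie in a single bag of any decomposition, so no decomposition can have width below 2. Therefore the treewidth is 2.

Treewidth 2.
One such decomposition:
Bags: B1 = {a, h, i}  B2 = {a, g, h}  B3 = {a, b, i}  B4 = {a, e, i}  B5 = {a, e, f}  B6 = {a, c, e}  B7 = {a, b, d}
Tree: B1–B2, B1–B3, B3–B4, B4–B5, B4–B6, B3–B7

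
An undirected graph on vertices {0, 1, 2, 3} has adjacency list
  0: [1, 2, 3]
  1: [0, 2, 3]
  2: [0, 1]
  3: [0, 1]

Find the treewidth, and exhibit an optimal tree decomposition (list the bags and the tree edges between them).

Every bag has size at most 3, so the width is 3 − 1 = 2 and tw(G) ≤ 2. On the other hand G contains the 3-clique {0, 1, 2}. A clique must lie in a single bag of any decomposition, so no decomposition can have width below 2. Therefore the treewidth is 2.

Treewidth 2.
One optimal decomposition is:
Bags: B1 = {0, 1, 3}  B2 = {0, 1, 2}
Tree: B1–B2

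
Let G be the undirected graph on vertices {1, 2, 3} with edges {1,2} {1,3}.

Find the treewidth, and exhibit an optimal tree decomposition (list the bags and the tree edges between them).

Treewidth 1.
One such decomposition:
Bags: B1 = {1, 3}  B2 = {1, 2}
Tree: B1–B2

Every bag has size at most 2, so the width is 2 − 1 = 1 and tw(G) ≤ 1. Since G has at least one edge (e.g. 1–3), it is not an edgeless graph, so tw(G) ≥ 1. Therefore the treewidth is 1.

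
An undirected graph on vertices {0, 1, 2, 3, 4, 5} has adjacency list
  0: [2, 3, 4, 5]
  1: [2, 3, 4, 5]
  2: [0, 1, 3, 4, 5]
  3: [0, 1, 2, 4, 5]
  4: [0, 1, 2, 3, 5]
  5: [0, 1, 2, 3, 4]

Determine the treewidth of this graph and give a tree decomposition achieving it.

Treewidth 4.
One optimal decomposition is:
Bags: B1 = {1, 2, 3, 4, 5}  B2 = {0, 2, 3, 4, 5}
Tree: B1–B2

Each bag holds 5 vertices, so the decomposition has width 4, which upper-bounds the treewidth. For the lower bound, the 5 vertices {0, 2, 3, 4, 5} are pairwise adjacent, and any tree decomposition puts a clique entirely inside one bag — forcing width ≥ 4. The upper and lower bounds meet at 4, so that is the treewidth.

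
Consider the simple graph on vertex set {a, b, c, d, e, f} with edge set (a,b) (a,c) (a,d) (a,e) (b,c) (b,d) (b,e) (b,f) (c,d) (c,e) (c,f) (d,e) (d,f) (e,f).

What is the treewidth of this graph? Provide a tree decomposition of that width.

Treewidth 4.
One such decomposition:
Bags: B1 = {b, c, d, e, f}  B2 = {a, b, c, d, e}
Tree: B1–B2

The largest bag has 5 vertices, giving width 4; this decomposition certifies tw(G) ≤ 4. For the lower bound, the 5 vertices {b, c, d, e, f} are pairwise adjacent, and any tree decomposition puts a clique entirely inside one bag — forcing width ≥ 4. Combining the bounds, tw(G) = 4.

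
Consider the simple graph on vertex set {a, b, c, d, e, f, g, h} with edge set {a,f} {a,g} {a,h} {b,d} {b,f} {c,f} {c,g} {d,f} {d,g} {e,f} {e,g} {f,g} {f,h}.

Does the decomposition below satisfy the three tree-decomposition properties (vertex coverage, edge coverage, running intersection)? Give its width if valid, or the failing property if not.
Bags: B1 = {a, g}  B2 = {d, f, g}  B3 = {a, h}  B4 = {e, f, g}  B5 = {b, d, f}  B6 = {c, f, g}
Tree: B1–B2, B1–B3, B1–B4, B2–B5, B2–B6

No — edge (f,a) lies in no bag.

A tree decomposition must satisfy three properties: every vertex lies in some bag; for every edge, both endpoints lie together in some bag; and for every vertex, the bags containing it form a connected subtree. Here edge (f,a) lies in no bag, so the decomposition is invalid.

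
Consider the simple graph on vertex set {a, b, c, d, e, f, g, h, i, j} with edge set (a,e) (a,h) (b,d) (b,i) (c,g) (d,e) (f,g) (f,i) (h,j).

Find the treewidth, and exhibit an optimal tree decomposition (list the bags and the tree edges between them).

Treewidth 1.
One optimal decomposition is:
Bags: B1 = {c, g}  B2 = {f, g}  B3 = {f, i}  B4 = {b, i}  B5 = {b, d}  B6 = {d, e}  B7 = {a, e}  B8 = {a, h}  B9 = {h, j}
Tree: B1–B2, B2–B3, B3–B4, B4–B5, B5–B6, B6–B7, B7–B8, B8–B9

The largest bag has 2 vertices, giving width 1; this decomposition certifies tw(G) ≤ 1. Since G has at least one edge (e.g. c–g), it is not an edgeless graph, so tw(G) ≥ 1. The upper and lower bounds meet at 1, so that is the treewidth.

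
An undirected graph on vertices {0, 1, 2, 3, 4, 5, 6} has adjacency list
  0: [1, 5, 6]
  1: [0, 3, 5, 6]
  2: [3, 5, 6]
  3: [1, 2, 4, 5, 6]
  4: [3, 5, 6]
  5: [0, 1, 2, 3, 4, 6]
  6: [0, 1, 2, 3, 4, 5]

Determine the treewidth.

3

A width-3 tree decomposition is:
Bags: B1 = {3, 4, 5, 6}  B2 = {1, 3, 5, 6}  B3 = {0, 1, 5, 6}  B4 = {2, 3, 5, 6}
Tree: B1–B2, B2–B3, B2–B4
The largest bag has 4 vertices, giving width 3; this decomposition certifies tw(G) ≤ 3. Conversely, {0, 1, 5, 6} is a clique of size 4, and the vertices of any clique must share a bag in every tree decomposition; so some bag has ≥ 4 vertices and tw(G) ≥ 3. Hence tw(G) = 3 exactly.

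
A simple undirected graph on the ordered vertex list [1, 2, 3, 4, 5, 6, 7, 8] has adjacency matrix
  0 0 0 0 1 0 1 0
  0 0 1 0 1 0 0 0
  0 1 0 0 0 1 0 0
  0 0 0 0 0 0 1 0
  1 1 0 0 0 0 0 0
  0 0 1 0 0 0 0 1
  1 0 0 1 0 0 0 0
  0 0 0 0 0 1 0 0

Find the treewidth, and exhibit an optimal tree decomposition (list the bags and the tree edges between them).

Treewidth 1.
Bags: B1 = {6, 8}  B2 = {3, 6}  B3 = {2, 3}  B4 = {2, 5}  B5 = {1, 5}  B6 = {1, 7}  B7 = {4, 7}
Tree: B1–B2, B2–B3, B3–B4, B4–B5, B5–B6, B6–B7

Each bag holds 2 vertices, so the decomposition has width 1, which upper-bounds the treewidth. Any graph with an edge has treewidth ≥ 1, and G has the edge 8–6. Therefore the treewidth is 1.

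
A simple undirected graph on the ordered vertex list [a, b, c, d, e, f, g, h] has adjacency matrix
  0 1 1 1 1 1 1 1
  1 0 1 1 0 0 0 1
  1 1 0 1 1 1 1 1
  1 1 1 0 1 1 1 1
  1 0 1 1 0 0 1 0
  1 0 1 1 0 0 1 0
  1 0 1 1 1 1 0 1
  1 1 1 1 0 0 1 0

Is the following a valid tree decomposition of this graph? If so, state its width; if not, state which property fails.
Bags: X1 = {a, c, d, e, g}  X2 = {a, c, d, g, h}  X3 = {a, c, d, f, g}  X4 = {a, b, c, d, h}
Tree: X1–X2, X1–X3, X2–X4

Yes; width 4.

Every vertex of G appears in some bag (union = {a, b, c, d, e, f, g, h}); every edge is covered by a bag; and for each vertex v the set of bags containing v is connected in the bag tree. The decomposition is therefore valid. The largest bag has 5 vertices, so the width is 4.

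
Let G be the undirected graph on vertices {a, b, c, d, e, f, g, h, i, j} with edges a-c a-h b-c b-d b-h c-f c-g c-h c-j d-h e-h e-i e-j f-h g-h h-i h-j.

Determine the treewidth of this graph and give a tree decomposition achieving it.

Every bag has size at most 3, so the width is 3 − 1 = 2 and tw(G) ≤ 2. On the other hand G contains the 3-clique {b, d, h}. A clique must lie in a single bag of any decomposition, so no decomposition can have width below 2. The upper and lower bounds meet at 2, so that is the treewidth.

Treewidth 2.
One such decomposition:
Bags: B1 = {e, h, j}  B2 = {c, h, j}  B3 = {c, f, h}  B4 = {a, c, h}  B5 = {b, c, h}  B6 = {b, d, h}  B7 = {c, g, h}  B8 = {e, h, i}
Tree: B1–B2, B2–B3, B3–B4, B2–B5, B5–B6, B4–B7, B1–B8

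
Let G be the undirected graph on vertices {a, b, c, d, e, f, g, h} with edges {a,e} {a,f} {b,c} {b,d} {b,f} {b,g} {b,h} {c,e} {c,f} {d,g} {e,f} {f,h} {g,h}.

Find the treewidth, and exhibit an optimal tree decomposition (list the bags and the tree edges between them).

Every bag has size at most 3, so the width is 3 − 1 = 2 and tw(G) ≤ 2. For the lower bound, the 3 vertices {b, d, g} are pairwise adjacent, and any tree decomposition puts a clique entirely inside one bag — forcing width ≥ 2. Therefore the treewidth is 2.

Treewidth 2.
One optimal decomposition is:
Bags: B1 = {b, f, h}  B2 = {b, g, h}  B3 = {b, c, f}  B4 = {b, d, g}  B5 = {c, e, f}  B6 = {a, e, f}
Tree: B1–B2, B1–B3, B2–B4, B3–B5, B5–B6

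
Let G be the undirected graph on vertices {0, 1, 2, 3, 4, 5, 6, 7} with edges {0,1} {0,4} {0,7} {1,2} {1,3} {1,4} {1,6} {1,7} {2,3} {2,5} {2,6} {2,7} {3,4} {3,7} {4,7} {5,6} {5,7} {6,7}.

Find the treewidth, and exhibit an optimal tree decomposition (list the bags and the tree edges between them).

Treewidth 3.
Bags: B1 = {2, 5, 6, 7}  B2 = {1, 2, 6, 7}  B3 = {1, 2, 3, 7}  B4 = {1, 3, 4, 7}  B5 = {0, 1, 4, 7}
Tree: B1–B2, B2–B3, B3–B4, B4–B5

Each bag holds 4 vertices, so the decomposition has width 3, which upper-bounds the treewidth. Conversely, {0, 1, 4, 7} is a clique of size 4, and the vertices of any clique must share a bag in every tree decomposition; so some bag has ≥ 4 vertices and tw(G) ≥ 3. Therefore the treewidth is 3.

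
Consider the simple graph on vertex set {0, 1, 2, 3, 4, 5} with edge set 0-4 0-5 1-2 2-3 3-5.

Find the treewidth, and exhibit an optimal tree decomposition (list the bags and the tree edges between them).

Treewidth 1.
One such decomposition:
Bags: B1 = {0, 4}  B2 = {0, 5}  B3 = {3, 5}  B4 = {2, 3}  B5 = {1, 2}
Tree: B1–B2, B2–B3, B3–B4, B4–B5

Every bag has size at most 2, so the width is 2 − 1 = 1 and tw(G) ≤ 1. G has an edge, so its treewidth is at least 1. The upper and lower bounds meet at 1, so that is the treewidth.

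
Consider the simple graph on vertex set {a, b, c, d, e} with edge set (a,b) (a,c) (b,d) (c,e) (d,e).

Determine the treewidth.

A width-2 tree decomposition is:
Bags: B1 = {c, d, e}  B2 = {a, c, d}  B3 = {a, b, d}
Tree: B1–B2, B2–B3
Each bag holds 3 vertices, so the decomposition has width 2, which upper-bounds the treewidth. For the lower bound, G contains the cycle d–e–c–a–b–d, so G is not a forest; only forests have treewidth ≤ 1, hence tw(G) ≥ 2. Combining the bounds, tw(G) = 2.

2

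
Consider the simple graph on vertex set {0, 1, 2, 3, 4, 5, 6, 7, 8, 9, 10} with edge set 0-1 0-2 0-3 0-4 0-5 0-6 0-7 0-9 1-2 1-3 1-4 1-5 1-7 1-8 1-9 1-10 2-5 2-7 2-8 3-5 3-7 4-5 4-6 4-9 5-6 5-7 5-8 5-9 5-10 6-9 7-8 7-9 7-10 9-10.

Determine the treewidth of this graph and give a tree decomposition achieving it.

Treewidth 4.
Bags: B1 = {0, 1, 4, 5, 9}  B2 = {0, 1, 5, 7, 9}  B3 = {1, 5, 7, 9, 10}  B4 = {0, 1, 3, 5, 7}  B5 = {0, 1, 2, 5, 7}  B6 = {0, 4, 5, 6, 9}  B7 = {1, 2, 5, 7, 8}
Tree: B1–B2, B2–B3, B2–B4, B2–B5, B1–B6, B5–B7

The largest bag has 5 vertices, giving width 4; this decomposition certifies tw(G) ≤ 4. On the other hand G contains the 5-clique {0, 1, 4, 5, 9}. A clique must lie in a single bag of any decomposition, so no decomposition can have width below 4. Hence tw(G) = 4 exactly.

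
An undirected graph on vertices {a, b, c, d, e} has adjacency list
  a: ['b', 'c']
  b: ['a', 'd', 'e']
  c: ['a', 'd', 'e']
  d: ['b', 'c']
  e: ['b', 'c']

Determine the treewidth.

A width-2 tree decomposition is:
Bags: B1 = {b, c, e}  B2 = {a, b, c}  B3 = {b, c, d}
Tree: B1–B2, B2–B3
The largest bag has 3 vertices, giving width 2; this decomposition certifies tw(G) ≤ 2. The edges b–e–c–a–b form a cycle, so G is not a tree and its treewidth is at least 2. Therefore the treewidth is 2.

2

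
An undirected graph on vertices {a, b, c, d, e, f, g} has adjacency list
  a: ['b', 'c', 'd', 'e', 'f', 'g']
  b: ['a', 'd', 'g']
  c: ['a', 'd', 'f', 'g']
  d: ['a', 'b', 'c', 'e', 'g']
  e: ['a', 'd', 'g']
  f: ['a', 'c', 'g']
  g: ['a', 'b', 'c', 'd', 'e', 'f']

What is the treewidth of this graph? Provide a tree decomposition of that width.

The largest bag has 4 vertices, giving width 3; this decomposition certifies tw(G) ≤ 3. On the other hand G contains the 4-clique {a, d, e, g}. A clique must lie in a single bag of any decomposition, so no decomposition can have width below 3. Therefore the treewidth is 3.

Treewidth 3.
One such decomposition:
Bags: B1 = {a, b, d, g}  B2 = {a, c, d, g}  B3 = {a, c, f, g}  B4 = {a, d, e, g}
Tree: B1–B2, B2–B3, B1–B4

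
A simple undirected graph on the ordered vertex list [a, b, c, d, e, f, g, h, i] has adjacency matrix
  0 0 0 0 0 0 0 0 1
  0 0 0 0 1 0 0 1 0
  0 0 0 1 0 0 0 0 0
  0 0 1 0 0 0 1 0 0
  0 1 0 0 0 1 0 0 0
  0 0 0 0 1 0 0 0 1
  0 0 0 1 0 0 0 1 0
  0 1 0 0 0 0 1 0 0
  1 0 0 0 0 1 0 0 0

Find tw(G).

1

A width-1 tree decomposition is:
Bags: B1 = {a, i}  B2 = {f, i}  B3 = {e, f}  B4 = {b, e}  B5 = {b, h}  B6 = {g, h}  B7 = {d, g}  B8 = {c, d}
Tree: B1–B2, B2–B3, B3–B4, B4–B5, B5–B6, B6–B7, B7–B8
Every bag has size at most 2, so the width is 2 − 1 = 1 and tw(G) ≤ 1. Since G has at least one edge (e.g. a–i), it is not an edgeless graph, so tw(G) ≥ 1. Hence tw(G) = 1 exactly.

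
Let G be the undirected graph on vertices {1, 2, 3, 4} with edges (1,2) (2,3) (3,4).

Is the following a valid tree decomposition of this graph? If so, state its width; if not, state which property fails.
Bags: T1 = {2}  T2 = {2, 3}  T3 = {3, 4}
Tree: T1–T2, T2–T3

A tree decomposition must satisfy three properties: every vertex lies in some bag; for every edge, both endpoints lie together in some bag; and for every vertex, the bags containing it form a connected subtree. Here vertex 1 appears in no bag, so the decomposition is invalid.

No — vertex 1 appears in no bag.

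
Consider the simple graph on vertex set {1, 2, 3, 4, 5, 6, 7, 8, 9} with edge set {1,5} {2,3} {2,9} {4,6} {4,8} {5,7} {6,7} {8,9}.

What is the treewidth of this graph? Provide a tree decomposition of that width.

Treewidth 1.
One such decomposition:
Bags: B1 = {2, 3}  B2 = {2, 9}  B3 = {8, 9}  B4 = {4, 8}  B5 = {4, 6}  B6 = {6, 7}  B7 = {5, 7}  B8 = {1, 5}
Tree: B1–B2, B2–B3, B3–B4, B4–B5, B5–B6, B6–B7, B7–B8

Each bag holds 2 vertices, so the decomposition has width 1, which upper-bounds the treewidth. G has an edge, so its treewidth is at least 1. The upper and lower bounds meet at 1, so that is the treewidth.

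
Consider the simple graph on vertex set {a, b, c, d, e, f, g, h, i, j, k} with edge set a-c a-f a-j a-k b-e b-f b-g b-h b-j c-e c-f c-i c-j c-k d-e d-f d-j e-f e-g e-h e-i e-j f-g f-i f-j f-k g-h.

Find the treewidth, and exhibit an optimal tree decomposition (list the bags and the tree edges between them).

Every bag has size at most 4, so the width is 4 − 1 = 3 and tw(G) ≤ 3. On the other hand G contains the 4-clique {b, e, g, h}. A clique must lie in a single bag of any decomposition, so no decomposition can have width below 3. Combining the bounds, tw(G) = 3.

Treewidth 3.
Bags: B1 = {c, e, f, i}  B2 = {c, e, f, j}  B3 = {a, c, f, j}  B4 = {b, e, f, j}  B5 = {a, c, f, k}  B6 = {b, e, f, g}  B7 = {d, e, f, j}  B8 = {b, e, g, h}
Tree: B1–B2, B2–B3, B2–B4, B3–B5, B4–B6, B4–B7, B6–B8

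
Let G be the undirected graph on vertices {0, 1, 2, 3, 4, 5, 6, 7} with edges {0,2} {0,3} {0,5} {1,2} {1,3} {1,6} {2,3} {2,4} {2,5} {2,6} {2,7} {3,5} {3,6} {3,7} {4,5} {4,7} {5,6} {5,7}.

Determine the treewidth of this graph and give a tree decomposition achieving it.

The largest bag has 4 vertices, giving width 3; this decomposition certifies tw(G) ≤ 3. On the other hand G contains the 4-clique {1, 2, 3, 6}. A clique must lie in a single bag of any decomposition, so no decomposition can have width below 3. Therefore the treewidth is 3.

Treewidth 3.
One optimal decomposition is:
Bags: B1 = {2, 3, 5, 7}  B2 = {2, 3, 5, 6}  B3 = {0, 2, 3, 5}  B4 = {1, 2, 3, 6}  B5 = {2, 4, 5, 7}
Tree: B1–B2, B2–B3, B2–B4, B1–B5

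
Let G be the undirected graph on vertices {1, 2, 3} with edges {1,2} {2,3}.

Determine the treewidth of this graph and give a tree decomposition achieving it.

Treewidth 1.
One such decomposition:
Bags: B1 = {1, 2}  B2 = {2, 3}
Tree: B1–B2

The largest bag has 2 vertices, giving width 1; this decomposition certifies tw(G) ≤ 1. Any graph with an edge has treewidth ≥ 1, and G has the edge 2–1. The upper and lower bounds meet at 1, so that is the treewidth.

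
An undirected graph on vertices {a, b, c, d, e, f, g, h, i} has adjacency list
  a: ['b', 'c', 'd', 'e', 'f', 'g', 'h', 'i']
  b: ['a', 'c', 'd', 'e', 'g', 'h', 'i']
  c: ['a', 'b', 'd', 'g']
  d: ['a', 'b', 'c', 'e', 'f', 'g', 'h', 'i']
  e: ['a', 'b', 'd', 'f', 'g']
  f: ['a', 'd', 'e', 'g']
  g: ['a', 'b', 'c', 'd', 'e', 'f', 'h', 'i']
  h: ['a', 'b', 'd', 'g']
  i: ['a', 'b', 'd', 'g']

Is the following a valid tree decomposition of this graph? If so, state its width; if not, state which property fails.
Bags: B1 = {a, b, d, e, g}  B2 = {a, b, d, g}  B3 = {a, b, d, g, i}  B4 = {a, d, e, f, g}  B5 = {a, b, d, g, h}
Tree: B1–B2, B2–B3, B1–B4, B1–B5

A tree decomposition must satisfy three properties: every vertex lies in some bag; for every edge, both endpoints lie together in some bag; and for every vertex, the bags containing it form a connected subtree. Here vertex c appears in no bag, so the decomposition is invalid.

No — vertex c appears in no bag.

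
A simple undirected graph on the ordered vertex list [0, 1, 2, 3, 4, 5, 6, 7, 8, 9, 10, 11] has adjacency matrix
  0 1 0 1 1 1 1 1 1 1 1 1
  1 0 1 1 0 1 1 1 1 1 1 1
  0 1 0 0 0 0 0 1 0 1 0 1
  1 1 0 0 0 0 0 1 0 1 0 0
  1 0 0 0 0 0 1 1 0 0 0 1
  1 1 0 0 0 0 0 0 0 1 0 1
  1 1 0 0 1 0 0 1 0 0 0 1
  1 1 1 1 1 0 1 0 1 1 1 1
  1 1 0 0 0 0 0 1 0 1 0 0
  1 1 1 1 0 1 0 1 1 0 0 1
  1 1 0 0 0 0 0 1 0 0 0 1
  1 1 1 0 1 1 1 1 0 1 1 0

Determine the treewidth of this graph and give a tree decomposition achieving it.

Each bag holds 5 vertices, so the decomposition has width 4, which upper-bounds the treewidth. For the lower bound, the 5 vertices {0, 1, 5, 9, 11} are pairwise adjacent, and any tree decomposition puts a clique entirely inside one bag — forcing width ≥ 4. The upper and lower bounds meet at 4, so that is the treewidth.

Treewidth 4.
One optimal decomposition is:
Bags: B1 = {0, 1, 3, 7, 9}  B2 = {0, 1, 7, 9, 11}  B3 = {0, 1, 5, 9, 11}  B4 = {0, 1, 7, 10, 11}  B5 = {0, 1, 6, 7, 11}  B6 = {0, 4, 6, 7, 11}  B7 = {0, 1, 7, 8, 9}  B8 = {1, 2, 7, 9, 11}
Tree: B1–B2, B2–B3, B2–B4, B2–B5, B5–B6, B1–B7, B2–B8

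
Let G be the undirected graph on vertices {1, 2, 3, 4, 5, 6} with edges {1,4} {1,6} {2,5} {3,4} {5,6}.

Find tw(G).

1

A width-1 tree decomposition is:
Bags: B1 = {3, 4}  B2 = {1, 4}  B3 = {1, 6}  B4 = {5, 6}  B5 = {2, 5}
Tree: B1–B2, B2–B3, B3–B4, B4–B5
The largest bag has 2 vertices, giving width 1; this decomposition certifies tw(G) ≤ 1. Since G has at least one edge (e.g. 3–4), it is not an edgeless graph, so tw(G) ≥ 1. Therefore the treewidth is 1.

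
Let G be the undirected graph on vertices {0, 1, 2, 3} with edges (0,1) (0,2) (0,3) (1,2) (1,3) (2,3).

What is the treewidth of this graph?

A width-3 tree decomposition is:
Bags: B1 = {0, 1, 2, 3}
Tree: (single bag)
With just one bag of size 4, the width is 4 − 1 = 3, so tw(G) ≤ 3. Conversely, {0, 1, 2, 3} is a clique of size 4, and the vertices of any clique must share a bag in every tree decomposition; so some bag has ≥ 4 vertices and tw(G) ≥ 3. The upper and lower bounds meet at 3, so that is the treewidth.

3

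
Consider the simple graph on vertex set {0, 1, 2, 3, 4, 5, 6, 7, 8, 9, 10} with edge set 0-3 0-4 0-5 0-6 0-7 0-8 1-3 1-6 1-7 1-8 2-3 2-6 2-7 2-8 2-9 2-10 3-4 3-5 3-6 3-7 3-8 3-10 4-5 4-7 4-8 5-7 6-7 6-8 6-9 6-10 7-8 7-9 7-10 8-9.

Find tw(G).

4

A width-4 tree decomposition is:
Bags: B1 = {1, 3, 6, 7, 8}  B2 = {2, 3, 6, 7, 8}  B3 = {0, 3, 6, 7, 8}  B4 = {2, 6, 7, 8, 9}  B5 = {2, 3, 6, 7, 10}  B6 = {0, 3, 4, 7, 8}  B7 = {0, 3, 4, 5, 7}
Tree: B1–B2, B2–B3, B2–B4, B2–B5, B3–B6, B6–B7
Each bag holds 5 vertices, so the decomposition has width 4, which upper-bounds the treewidth. Conversely, {2, 6, 7, 8, 9} is a clique of size 5, and the vertices of any clique must share a bag in every tree decomposition; so some bag has ≥ 5 vertices and tw(G) ≥ 4. Therefore the treewidth is 4.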